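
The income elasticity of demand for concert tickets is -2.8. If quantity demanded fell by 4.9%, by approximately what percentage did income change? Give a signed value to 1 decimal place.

1.8

%ΔQ ≈ E × %ΔI ⇒ %ΔI = %ΔQ / E = (-4.9%)/(-2.8) ≈ 1.8%.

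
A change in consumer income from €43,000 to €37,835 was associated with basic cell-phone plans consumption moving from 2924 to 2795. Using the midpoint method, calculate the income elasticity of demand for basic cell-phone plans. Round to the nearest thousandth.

%ΔQ = (2795 − 2924)/[(2924+2795)/2] = -129/2859.5 ≈ -0.0451.
%ΔI = (37,835 − 43,000)/[(43,000+37,835)/2] = -5165/40417.5 ≈ -0.1278.
E_I = %ΔQ/%ΔI ≈ 0.353.
E_I ∈ (0,1): normal good (necessity).

0.353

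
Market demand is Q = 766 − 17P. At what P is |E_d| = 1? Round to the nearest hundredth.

For linear demand Q = a − bP, E = −bP/(a − bP). |E| = 1 ⇒ bP = a − bP ⇒ P = a/(2b).
P = 766/(2·17) ≈ 22.53.

22.53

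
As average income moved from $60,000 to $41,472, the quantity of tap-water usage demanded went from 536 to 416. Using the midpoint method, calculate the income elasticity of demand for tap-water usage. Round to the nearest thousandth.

0.690

%ΔQ = (416 − 536)/[(536+416)/2] = -120/476 ≈ -0.2521.
%ΔM = (41,472 − 60,000)/[(60,000+41,472)/2] = -18528/50736 ≈ -0.3652.
E_I = %ΔQ/%ΔM ≈ 0.690.
E_I ∈ (0,1): normal good (necessity).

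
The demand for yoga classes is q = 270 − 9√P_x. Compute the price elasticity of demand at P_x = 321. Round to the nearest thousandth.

At P_x = 321, q = 108.7517.
dq/dP_x = −9/(2√P_x) = −9/(2·17.9165).
Point elasticity E = (dq/dP_x)·(P_x/q) = -0.2512 × 321/108.7517 ≈ -0.741.
|E| < 1, so demand is inelastic at this price.

-0.741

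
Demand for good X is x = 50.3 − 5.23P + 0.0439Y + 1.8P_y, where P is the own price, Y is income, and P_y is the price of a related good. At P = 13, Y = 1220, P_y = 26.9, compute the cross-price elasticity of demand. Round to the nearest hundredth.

Evaluating quantity at (P, Y, P_y) gives x = 50.3 − 5.23(13) + 0.0439(1220) + 1.8(26.9) = 50.3 − 67.99 + 53.558 + 48.42 = 84.288.
∂x/∂P_y = +1.8, so E_xy = 1.8·(26.9/84.288) ≈ 0.57.
E_xy > 0: the goods are substitutes.

0.57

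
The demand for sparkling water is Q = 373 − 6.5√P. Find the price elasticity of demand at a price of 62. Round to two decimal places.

At P = 62, Q = 321.8189.
dQ/dP = −6.5/(2√P) = −6.5/(2·7.874).
Point elasticity E = (dQ/dP)·(P/Q) = -0.4128 × 62/321.8189 ≈ -0.08.
|E| < 1, so demand is inelastic at this price.

-0.08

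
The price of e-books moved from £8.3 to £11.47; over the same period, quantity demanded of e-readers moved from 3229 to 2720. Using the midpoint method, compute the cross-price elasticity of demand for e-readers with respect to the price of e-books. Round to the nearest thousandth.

%ΔQ_x = (2720 − 3229)/[(3229+2720)/2] = -509/2974.5 ≈ -0.1711.
%ΔP_y = (11.47 − 8.3)/[(8.3+11.47)/2] ≈ 0.3207.
E_xy = -0.1711/0.3207 ≈ -0.534.
E_xy < 0, so e-readers and e-books are complements.

-0.534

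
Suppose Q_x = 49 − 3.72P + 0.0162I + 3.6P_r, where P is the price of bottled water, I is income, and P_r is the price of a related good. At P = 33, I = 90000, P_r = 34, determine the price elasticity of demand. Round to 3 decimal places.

-0.081

First evaluate Q_x: 49 − 3.72(33) + 0.0162(90000) + 3.6(34) = 49 − 122.76 + 1458 + 122.4 = 1506.64.
∂Q_x/∂P = −3.72, so E_p = (−3.72)·(33/1506.64) ≈ -0.081.
|E_p| < 1: demand is inelastic.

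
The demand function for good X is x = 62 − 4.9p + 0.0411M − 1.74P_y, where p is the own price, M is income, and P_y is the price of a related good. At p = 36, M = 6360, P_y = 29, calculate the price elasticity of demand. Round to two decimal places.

-1.83

Substituting, x = 62 − 4.9(36) + 0.0411(6360) − 1.74(29) = 62 − 176.4 + 261.396 − 50.46 = 96.536.
∂x/∂p = −4.9, so E_p = (−4.9)·(36/96.536) ≈ -1.83.
|E_p| > 1: demand is elastic.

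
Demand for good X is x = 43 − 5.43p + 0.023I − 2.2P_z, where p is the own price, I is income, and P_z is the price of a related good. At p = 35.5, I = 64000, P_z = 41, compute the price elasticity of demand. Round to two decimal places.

Evaluating quantity at (p, I, P_z) gives x = 43 − 5.43(35.5) + 0.023(64000) − 2.2(41) = 43 − 192.765 + 1472 − 90.2 = 1232.035.
∂x/∂p = −5.43, so E_p = (−5.43)·(35.5/1232.035) ≈ -0.16.
|E_p| < 1: demand is inelastic.

-0.16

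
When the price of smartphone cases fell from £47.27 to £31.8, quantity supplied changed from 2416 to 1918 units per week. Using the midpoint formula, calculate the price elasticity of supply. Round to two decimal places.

%ΔQ = (1918 − 2416)/[(2416 + 1918)/2] = -498/2167 ≈ -0.2298.
%ΔP = (31.8 − 47.27)/[(47.27 + 31.8)/2] = -15.47/39.535 ≈ -0.3913.
Arc elasticity E = %ΔQ/%ΔP ≈ -0.2298/-0.3913 ≈ 0.59.
|E| < 1: supply is inelastic over this range.

0.59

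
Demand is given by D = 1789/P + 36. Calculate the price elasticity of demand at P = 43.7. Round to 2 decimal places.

At P = 43.7, D = 76.9382.
dD/dP = −1789/P² = −0.9368.
Point elasticity E = (dD/dP)·(P/D) = -0.9368 × 43.7/76.9382 ≈ -0.53.
|E| < 1, so demand is inelastic at this price.

-0.53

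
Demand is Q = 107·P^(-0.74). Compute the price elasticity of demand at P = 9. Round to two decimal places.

For a Cobb–Douglas (constant-elasticity) form Q = A·P^α·…, the elasticity with respect to P equals the exponent α at every point.
Here the exponent on P is -0.74, so the price elasticity of demand is -0.74.

-0.74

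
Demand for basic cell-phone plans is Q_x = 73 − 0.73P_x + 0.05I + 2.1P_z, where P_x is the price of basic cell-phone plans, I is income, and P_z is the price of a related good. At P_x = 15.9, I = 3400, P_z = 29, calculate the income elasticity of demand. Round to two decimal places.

Substituting, Q_x = 73 − 0.73(15.9) + 0.05(3400) + 2.1(29) = 73 − 11.607 + 170 + 60.9 = 292.293.
∂Q_x/∂I = +0.05, so E_I = 0.05·(3400/292.293) ≈ 0.58.
E_I ∈ (0,1): normal good (necessity).

0.58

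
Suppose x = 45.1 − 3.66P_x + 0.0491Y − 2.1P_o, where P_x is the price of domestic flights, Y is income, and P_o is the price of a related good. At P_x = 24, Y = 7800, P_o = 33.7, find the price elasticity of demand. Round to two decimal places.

Substituting, x = 45.1 − 3.66(24) + 0.0491(7800) − 2.1(33.7) = 45.1 − 87.84 + 382.98 − 70.77 = 269.47.
∂x/∂P_x = −3.66, so E_p = (−3.66)·(24/269.47) ≈ -0.33.
|E_p| < 1: demand is inelastic.

-0.33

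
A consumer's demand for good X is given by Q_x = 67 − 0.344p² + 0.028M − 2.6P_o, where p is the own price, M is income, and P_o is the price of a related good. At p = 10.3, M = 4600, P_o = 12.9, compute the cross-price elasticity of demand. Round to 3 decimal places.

-0.267

Q_x = 67 − 0.344(10.3)² + 0.028(4600) − 2.6(12.9) = 67 − 36.495 + 128.8 − 33.54 = 125.765.
∂Q_x/∂P_o = −2.6, so E_xy = -2.6·(12.9/125.765) ≈ -0.267.
E_xy < 0: the goods are complements.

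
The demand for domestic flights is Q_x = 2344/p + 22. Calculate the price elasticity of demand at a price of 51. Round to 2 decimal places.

At p = 51, Q_x = 67.9608.
dQ_x/dp = −2344/p² = −0.9012.
Point elasticity E = (dQ_x/dp)·(p/Q_x) = -0.9012 × 51/67.9608 ≈ -0.68.
|E| < 1, so demand is inelastic at this price.

-0.68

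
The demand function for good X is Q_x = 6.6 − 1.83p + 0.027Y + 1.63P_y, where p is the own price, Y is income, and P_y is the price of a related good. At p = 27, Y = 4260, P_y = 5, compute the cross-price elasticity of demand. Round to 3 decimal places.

At the given point, Q_x = 6.6 − 1.83(27) + 0.027(4260) + 1.63(5) = 6.6 − 49.41 + 115.02 + 8.15 = 80.36.
∂Q_x/∂P_y = +1.63, so E_xy = 1.63·(5/80.36) ≈ 0.101.
E_xy > 0: the goods are substitutes.

0.101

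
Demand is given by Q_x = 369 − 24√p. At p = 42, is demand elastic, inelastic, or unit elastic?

inelastic

At p = 42, Q_x = 213.4622.
dQ_x/dp = −24/(2√p) = −24/(2·6.4807).
Point elasticity E = (dQ_x/dp)·(p/Q_x) = -1.8516 × 42/213.4622 ≈ -0.364.
|E| ≈ 0.364 < 1, so demand is inelastic.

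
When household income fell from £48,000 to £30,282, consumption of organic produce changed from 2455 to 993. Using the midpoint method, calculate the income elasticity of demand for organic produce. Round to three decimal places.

1.873

%ΔQ = (993 − 2455)/[(2455+993)/2] = -1462/1724 ≈ -0.8480.
%ΔM = (30,282 − 48,000)/[(48,000+30,282)/2] = -17718/39141 ≈ -0.4527.
E_I = %ΔQ/%ΔM ≈ 1.873.
E_I > 1: normal good (luxury).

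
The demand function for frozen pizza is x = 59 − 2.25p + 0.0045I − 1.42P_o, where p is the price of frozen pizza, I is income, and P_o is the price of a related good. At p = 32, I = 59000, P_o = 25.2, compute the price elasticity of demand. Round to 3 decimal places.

-0.332

Evaluating quantity at (p, I, P_o) gives x = 59 − 2.25(32) + 0.0045(59000) − 1.42(25.2) = 59 − 72 + 265.5 − 35.784 = 216.716.
∂x/∂p = −2.25, so E_p = (−2.25)·(32/216.716) ≈ -0.332.
|E_p| < 1: demand is inelastic.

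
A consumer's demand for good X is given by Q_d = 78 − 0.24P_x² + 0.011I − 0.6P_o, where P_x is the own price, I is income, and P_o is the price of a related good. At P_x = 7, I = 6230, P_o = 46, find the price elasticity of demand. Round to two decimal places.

Substituting, Q_d = 78 − 0.24(7)² + 0.011(6230) − 0.6(46) = 78 − 11.76 + 68.53 − 27.6 = 107.17.
∂Q_d/∂P_x = −2·0.24·P_x = -3.36, so E_p = -3.36·(7/107.17) ≈ -0.22.
|E_p| < 1: demand is inelastic.

-0.22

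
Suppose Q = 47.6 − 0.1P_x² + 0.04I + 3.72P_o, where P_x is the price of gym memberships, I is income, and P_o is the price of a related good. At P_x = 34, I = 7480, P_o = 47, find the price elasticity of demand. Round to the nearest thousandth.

-0.569

Q = 47.6 − 0.1(34)² + 0.04(7480) + 3.72(47) = 47.6 − 115.6 + 299.2 + 174.84 = 406.04.
∂Q/∂P_x = −2·0.1·P_x = -6.8, so E_p = -6.8·(34/406.04) ≈ -0.569.
|E_p| < 1: demand is inelastic.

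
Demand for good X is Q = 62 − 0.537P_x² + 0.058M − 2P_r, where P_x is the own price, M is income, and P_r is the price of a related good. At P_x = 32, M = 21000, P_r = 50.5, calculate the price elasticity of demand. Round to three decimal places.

-1.748

Q = 62 − 0.537(32)² + 0.058(21000) − 2(50.5) = 62 − 549.888 + 1218 − 101 = 629.112.
∂Q/∂P_x = −2·0.537·P_x = -34.368, so E_p = -34.368·(32/629.112) ≈ -1.748.
|E_p| > 1: demand is elastic.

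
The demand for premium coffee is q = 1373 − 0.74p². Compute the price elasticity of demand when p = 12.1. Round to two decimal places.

At p = 12.1, q = 1264.6566.
dq/dp = −2·0.74·p = −17.908.
Point elasticity E = (dq/dp)·(p/q) = -17.908 × 12.1/1264.6566 ≈ -0.17.
|E| < 1, so demand is inelastic at this price.

-0.17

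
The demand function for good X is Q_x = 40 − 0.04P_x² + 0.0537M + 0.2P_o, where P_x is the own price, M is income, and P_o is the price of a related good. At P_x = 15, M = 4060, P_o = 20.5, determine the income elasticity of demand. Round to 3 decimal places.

0.861

At the given point, Q_x = 40 − 0.04(15)² + 0.0537(4060) + 0.2(20.5) = 40 − 9 + 218.022 + 4.1 = 253.122.
∂Q_x/∂M = +0.0537, so E_I = 0.0537·(4060/253.122) ≈ 0.861.
E_I ∈ (0,1): normal good (necessity).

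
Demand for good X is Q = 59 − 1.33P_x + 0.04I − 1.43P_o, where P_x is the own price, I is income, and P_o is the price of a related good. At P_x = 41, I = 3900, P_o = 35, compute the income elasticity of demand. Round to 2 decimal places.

1.41

Q = 59 − 1.33(41) + 0.04(3900) − 1.43(35) = 59 − 54.53 + 156 − 50.05 = 110.42.
∂Q/∂I = +0.04, so E_I = 0.04·(3900/110.42) ≈ 1.41.
E_I > 1: normal good (luxury).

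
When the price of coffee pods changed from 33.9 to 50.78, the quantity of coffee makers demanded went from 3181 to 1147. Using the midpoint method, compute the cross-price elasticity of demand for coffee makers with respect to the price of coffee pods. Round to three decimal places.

-2.358

%ΔQ_x = (1147 − 3181)/[(3181+1147)/2] = -2034/2164 ≈ -0.9399.
%ΔP_y = (50.78 − 33.9)/[(33.9+50.78)/2] ≈ 0.3987.
E_xy = -0.9399/0.3987 ≈ -2.358.
E_xy < 0, so coffee makers and coffee pods are complements.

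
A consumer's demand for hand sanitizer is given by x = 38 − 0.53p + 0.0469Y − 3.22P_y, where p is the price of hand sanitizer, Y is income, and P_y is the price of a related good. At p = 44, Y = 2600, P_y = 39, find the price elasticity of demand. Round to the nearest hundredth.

-2.11

At the given point, x = 38 − 0.53(44) + 0.0469(2600) − 3.22(39) = 38 − 23.32 + 121.94 − 125.58 = 11.04.
∂x/∂p = −0.53, so E_p = (−0.53)·(44/11.04) ≈ -2.11.
|E_p| > 1: demand is elastic.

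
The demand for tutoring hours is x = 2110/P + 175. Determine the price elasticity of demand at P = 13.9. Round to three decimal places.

At P = 13.9, x = 326.7986.
dx/dP = −2110/P² = −10.9208.
Point elasticity E = (dx/dP)·(P/x) = -10.9208 × 13.9/326.7986 ≈ -0.465.
|E| < 1, so demand is inelastic at this price.

-0.465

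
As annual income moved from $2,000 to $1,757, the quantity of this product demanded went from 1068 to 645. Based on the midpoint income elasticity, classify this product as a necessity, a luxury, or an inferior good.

%ΔQ = (645 − 1068)/[(1068+645)/2] = -423/856.5 ≈ -0.4939.
%ΔI = (1,757 − 2,000)/[(2,000+1,757)/2] = -243/1878.5 ≈ -0.1294.
E_I = %ΔQ/%ΔI ≈ 3.818.
E_I > 1: normal good (luxury).

luxury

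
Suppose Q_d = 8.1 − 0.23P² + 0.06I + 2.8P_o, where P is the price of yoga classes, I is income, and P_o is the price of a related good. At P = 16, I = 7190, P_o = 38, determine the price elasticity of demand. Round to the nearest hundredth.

Substituting, Q_d = 8.1 − 0.23(16)² + 0.06(7190) + 2.8(38) = 8.1 − 58.88 + 431.4 + 106.4 = 487.02.
∂Q_d/∂P = −2·0.23·P = -7.36, so E_p = -7.36·(16/487.02) ≈ -0.24.
|E_p| < 1: demand is inelastic.

-0.24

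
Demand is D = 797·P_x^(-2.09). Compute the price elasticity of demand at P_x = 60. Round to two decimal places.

-2.09

For a Cobb–Douglas (constant-elasticity) form D = A·P_x^α·…, the elasticity with respect to P_x equals the exponent α at every point.
Here the exponent on P_x is -2.09, so the price elasticity of demand is -2.09.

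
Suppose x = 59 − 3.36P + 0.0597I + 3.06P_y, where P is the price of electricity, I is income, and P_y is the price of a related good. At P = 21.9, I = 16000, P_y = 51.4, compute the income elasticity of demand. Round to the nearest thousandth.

0.870

Evaluating quantity at (P, I, P_y) gives x = 59 − 3.36(21.9) + 0.0597(16000) + 3.06(51.4) = 59 − 73.584 + 955.2 + 157.284 = 1097.9.
∂x/∂I = +0.0597, so E_I = 0.0597·(16000/1097.9) ≈ 0.870.
E_I ∈ (0,1): normal good (necessity).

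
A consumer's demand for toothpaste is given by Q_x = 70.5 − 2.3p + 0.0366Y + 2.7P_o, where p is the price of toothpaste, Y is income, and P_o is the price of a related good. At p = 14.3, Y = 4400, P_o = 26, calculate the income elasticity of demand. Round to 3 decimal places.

0.599

First evaluate Q_x: 70.5 − 2.3(14.3) + 0.0366(4400) + 2.7(26) = 70.5 − 32.89 + 161.04 + 70.2 = 268.85.
∂Q_x/∂Y = +0.0366, so E_I = 0.0366·(4400/268.85) ≈ 0.599.
E_I ∈ (0,1): normal good (necessity).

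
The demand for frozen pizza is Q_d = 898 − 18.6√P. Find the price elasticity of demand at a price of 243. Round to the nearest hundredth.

At P = 243, Q_d = 608.0547.
dQ_d/dP = −18.6/(2√P) = −18.6/(2·15.5885).
Point elasticity E = (dQ_d/dP)·(P/Q_d) = -0.5966 × 243/608.0547 ≈ -0.24.
|E| < 1, so demand is inelastic at this price.

-0.24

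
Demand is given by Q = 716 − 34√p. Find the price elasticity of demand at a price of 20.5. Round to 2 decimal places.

-0.14

At p = 20.5, Q = 562.0585.
dQ/dp = −34/(2√p) = −34/(2·4.5277).
Point elasticity E = (dQ/dp)·(p/Q) = -3.7547 × 20.5/562.0585 ≈ -0.14.
|E| < 1, so demand is inelastic at this price.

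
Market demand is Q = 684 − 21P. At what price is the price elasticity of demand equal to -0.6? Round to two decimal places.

Set −bP/(a − bP) = −0.6 ⇒ bP = 0.6(a − bP) ⇒ bP(1+0.6) = 0.6·a.
P = 0.6·684/(21·1.6) ≈ 12.21.

12.21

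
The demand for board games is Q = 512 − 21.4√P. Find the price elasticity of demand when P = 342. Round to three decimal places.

At P = 342, Q = 116.2446.
dQ/dP = −21.4/(2√P) = −21.4/(2·18.4932).
Point elasticity E = (dQ/dP)·(P/Q) = -0.5786 × 342/116.2446 ≈ -1.702.
|E| > 1, so demand is elastic at this price.

-1.702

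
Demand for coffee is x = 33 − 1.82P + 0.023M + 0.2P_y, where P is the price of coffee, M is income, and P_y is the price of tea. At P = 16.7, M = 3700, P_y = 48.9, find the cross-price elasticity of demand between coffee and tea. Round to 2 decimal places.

0.10

Substituting, x = 33 − 1.82(16.7) + 0.023(3700) + 0.2(48.9) = 33 − 30.394 + 85.1 + 9.78 = 97.486.
∂x/∂P_y = +0.2, so E_xy = 0.2·(48.9/97.486) ≈ 0.10.
E_xy > 0: the goods are substitutes.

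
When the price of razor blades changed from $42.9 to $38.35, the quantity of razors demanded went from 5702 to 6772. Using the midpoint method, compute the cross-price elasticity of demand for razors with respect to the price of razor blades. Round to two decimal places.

%ΔQ_x = (6772 − 5702)/[(5702+6772)/2] = 1070/6237 ≈ 0.1716.
%ΔP_y = (38.35 − 42.9)/[(42.9+38.35)/2] ≈ -0.1120.
E_xy = 0.1716/-0.1120 ≈ -1.53.
E_xy < 0, so razors and razor blades are complements.

-1.53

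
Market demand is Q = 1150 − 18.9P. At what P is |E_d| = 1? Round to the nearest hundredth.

30.42

For linear demand Q = a − bP, E = −bP/(a − bP). |E| = 1 ⇒ bP = a − bP ⇒ P = a/(2b).
P = 1150/(2·18.9) ≈ 30.42.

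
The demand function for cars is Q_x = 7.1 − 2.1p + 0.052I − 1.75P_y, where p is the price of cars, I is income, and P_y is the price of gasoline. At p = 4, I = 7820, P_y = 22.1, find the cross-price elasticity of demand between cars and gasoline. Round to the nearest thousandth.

-0.105

Q_x = 7.1 − 2.1(4) + 0.052(7820) − 1.75(22.1) = 7.1 − 8.4 + 406.64 − 38.675 = 366.665.
∂Q_x/∂P_y = −1.75, so E_xy = -1.75·(22.1/366.665) ≈ -0.105.
E_xy < 0: the goods are complements.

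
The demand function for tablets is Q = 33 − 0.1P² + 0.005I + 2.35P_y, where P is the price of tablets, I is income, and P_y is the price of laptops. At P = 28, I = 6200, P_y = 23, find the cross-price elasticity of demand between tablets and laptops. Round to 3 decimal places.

Substituting, Q = 33 − 0.1(28)² + 0.005(6200) + 2.35(23) = 33 − 78.4 + 31 + 54.05 = 39.65.
∂Q/∂P_y = +2.35, so E_xy = 2.35·(23/39.65) ≈ 1.363.
E_xy > 0: the goods are substitutes.

1.363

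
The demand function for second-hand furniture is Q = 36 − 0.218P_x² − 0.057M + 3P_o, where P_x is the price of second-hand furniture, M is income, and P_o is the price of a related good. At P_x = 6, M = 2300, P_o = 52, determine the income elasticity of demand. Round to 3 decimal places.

Substituting, Q = 36 − 0.218(6)² − 0.057(2300) + 3(52) = 36 − 7.848 − 131.1 + 156 = 53.052.
∂Q/∂M = −0.057, so E_I = -0.057·(2300/53.052) ≈ -2.471.
E_I < 0: inferior good.

-2.471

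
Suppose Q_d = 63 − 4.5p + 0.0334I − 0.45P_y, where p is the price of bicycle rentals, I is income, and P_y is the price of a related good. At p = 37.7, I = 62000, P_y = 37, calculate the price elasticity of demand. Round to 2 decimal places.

-0.09

Substituting, Q_d = 63 − 4.5(37.7) + 0.0334(62000) − 0.45(37) = 63 − 169.65 + 2070.8 − 16.65 = 1947.5.
∂Q_d/∂p = −4.5, so E_p = (−4.5)·(37.7/1947.5) ≈ -0.09.
|E_p| < 1: demand is inelastic.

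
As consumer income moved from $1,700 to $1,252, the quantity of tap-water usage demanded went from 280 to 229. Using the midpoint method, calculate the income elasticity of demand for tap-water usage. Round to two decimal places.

%ΔQ = (229 − 280)/[(280+229)/2] = -51/254.5 ≈ -0.2004.
%ΔI = (1,252 − 1,700)/[(1,700+1,252)/2] = -448/1476 ≈ -0.3035.
E_I = %ΔQ/%ΔI ≈ 0.66.
E_I ∈ (0,1): normal good (necessity).

0.66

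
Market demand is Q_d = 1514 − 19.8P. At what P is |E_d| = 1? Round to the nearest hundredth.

38.23

For linear demand Q_d = a − bP, E = −bP/(a − bP). |E| = 1 ⇒ bP = a − bP ⇒ P = a/(2b).
P = 1514/(2·19.8) ≈ 38.23.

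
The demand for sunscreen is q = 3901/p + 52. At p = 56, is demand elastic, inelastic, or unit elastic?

inelastic

At p = 56, q = 121.6607.
dq/dp = −3901/p² = −1.2439.
Point elasticity E = (dq/dp)·(p/q) = -1.2439 × 56/121.6607 ≈ -0.573.
|E| ≈ 0.573 < 1, so demand is inelastic.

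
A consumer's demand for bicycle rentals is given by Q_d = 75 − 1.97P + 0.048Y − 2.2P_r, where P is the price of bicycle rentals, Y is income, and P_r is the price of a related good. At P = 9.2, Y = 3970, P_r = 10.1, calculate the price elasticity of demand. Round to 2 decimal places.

-0.08

Evaluating quantity at (P, Y, P_r) gives Q_d = 75 − 1.97(9.2) + 0.048(3970) − 2.2(10.1) = 75 − 18.124 + 190.56 − 22.22 = 225.216.
∂Q_d/∂P = −1.97, so E_p = (−1.97)·(9.2/225.216) ≈ -0.08.
|E_p| < 1: demand is inelastic.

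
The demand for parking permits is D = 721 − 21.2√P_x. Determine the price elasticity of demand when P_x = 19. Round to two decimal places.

-0.07

At P_x = 19, D = 628.5913.
dD/dP_x = −21.2/(2√P_x) = −21.2/(2·4.3589).
Point elasticity E = (dD/dP_x)·(P_x/D) = -2.4318 × 19/628.5913 ≈ -0.07.
|E| < 1, so demand is inelastic at this price.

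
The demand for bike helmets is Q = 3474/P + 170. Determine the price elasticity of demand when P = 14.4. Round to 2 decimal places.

-0.59

At P = 14.4, Q = 411.25.
dQ/dP = −3474/P² = −16.7535.
Point elasticity E = (dQ/dP)·(P/Q) = -16.7535 × 14.4/411.25 ≈ -0.59.
|E| < 1, so demand is inelastic at this price.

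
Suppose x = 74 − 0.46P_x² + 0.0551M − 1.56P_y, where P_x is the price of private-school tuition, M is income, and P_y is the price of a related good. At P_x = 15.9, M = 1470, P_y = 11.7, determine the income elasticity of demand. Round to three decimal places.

3.960

Evaluating quantity at (P_x, M, P_y) gives x = 74 − 0.46(15.9)² + 0.0551(1470) − 1.56(11.7) = 74 − 116.2926 + 80.997 − 18.252 = 20.4524.
∂x/∂M = +0.0551, so E_I = 0.0551·(1470/20.4524) ≈ 3.960.
E_I > 1: normal good (luxury).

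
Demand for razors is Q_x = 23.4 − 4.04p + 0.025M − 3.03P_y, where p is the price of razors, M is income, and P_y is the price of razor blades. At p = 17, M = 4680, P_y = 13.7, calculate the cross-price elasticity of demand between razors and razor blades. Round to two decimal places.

Evaluating quantity at (p, M, P_y) gives Q_x = 23.4 − 4.04(17) + 0.025(4680) − 3.03(13.7) = 23.4 − 68.68 + 117 − 41.511 = 30.209.
∂Q_x/∂P_y = −3.03, so E_xy = -3.03·(13.7/30.209) ≈ -1.37.
E_xy < 0: the goods are complements.

-1.37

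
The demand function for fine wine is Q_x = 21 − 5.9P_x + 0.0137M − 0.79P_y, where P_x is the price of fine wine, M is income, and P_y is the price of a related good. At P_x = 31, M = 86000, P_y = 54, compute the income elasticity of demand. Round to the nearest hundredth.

1.21

First evaluate Q_x: 21 − 5.9(31) + 0.0137(86000) − 0.79(54) = 21 − 182.9 + 1178.2 − 42.66 = 973.64.
∂Q_x/∂M = +0.0137, so E_I = 0.0137·(86000/973.64) ≈ 1.21.
E_I > 1: normal good (luxury).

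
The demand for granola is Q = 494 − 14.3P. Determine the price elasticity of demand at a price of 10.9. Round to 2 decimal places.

At P = 10.9, Q = 338.13.
dQ/dP = −14.3.
Point elasticity E = (dQ/dP)·(P/Q) = -14.3 × 10.9/338.13 ≈ -0.46.
|E| < 1, so demand is inelastic at this price.

-0.46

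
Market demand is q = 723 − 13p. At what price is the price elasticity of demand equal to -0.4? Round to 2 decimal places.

Set −bp/(a − bp) = −0.4 ⇒ bp = 0.4(a − bp) ⇒ bp(1+0.4) = 0.4·a.
p = 0.4·723/(13·1.4) ≈ 15.89.

15.89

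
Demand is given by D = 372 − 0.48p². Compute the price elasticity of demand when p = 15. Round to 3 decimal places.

At p = 15, D = 264.
dD/dp = −2·0.48·p = −14.4.
Point elasticity E = (dD/dp)·(p/D) = -14.4 × 15/264 ≈ -0.818.
|E| < 1, so demand is inelastic at this price.

-0.818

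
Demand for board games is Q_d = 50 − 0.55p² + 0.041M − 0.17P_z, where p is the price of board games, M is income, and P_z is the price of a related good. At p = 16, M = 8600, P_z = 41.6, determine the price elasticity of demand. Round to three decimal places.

-1.105

At the given point, Q_d = 50 − 0.55(16)² + 0.041(8600) − 0.17(41.6) = 50 − 140.8 + 352.6 − 7.072 = 254.728.
∂Q_d/∂p = −2·0.55·p = -17.6, so E_p = -17.6·(16/254.728) ≈ -1.105.
|E_p| > 1: demand is elastic.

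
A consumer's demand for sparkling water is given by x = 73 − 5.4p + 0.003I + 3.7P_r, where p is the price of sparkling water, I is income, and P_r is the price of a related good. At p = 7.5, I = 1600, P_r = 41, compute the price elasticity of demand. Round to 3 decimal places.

At the given point, x = 73 − 5.4(7.5) + 0.003(1600) + 3.7(41) = 73 − 40.5 + 4.8 + 151.7 = 189.
∂x/∂p = −5.4, so E_p = (−5.4)·(7.5/189) ≈ -0.214.
|E_p| < 1: demand is inelastic.

-0.214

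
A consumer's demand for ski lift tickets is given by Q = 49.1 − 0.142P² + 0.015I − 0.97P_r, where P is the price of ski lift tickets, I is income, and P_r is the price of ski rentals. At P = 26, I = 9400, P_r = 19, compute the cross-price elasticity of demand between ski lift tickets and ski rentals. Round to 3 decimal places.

First evaluate Q: 49.1 − 0.142(26)² + 0.015(9400) − 0.97(19) = 49.1 − 95.992 + 141 − 18.43 = 75.678.
∂Q/∂P_r = −0.97, so E_xy = -0.97·(19/75.678) ≈ -0.244.
E_xy < 0: the goods are complements.

-0.244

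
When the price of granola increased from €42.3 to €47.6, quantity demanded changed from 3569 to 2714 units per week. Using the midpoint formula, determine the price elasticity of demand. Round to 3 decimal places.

-2.308

%ΔQ = (2714 − 3569)/[(3569 + 2714)/2] = -855/3141.5 ≈ -0.2722.
%ΔP = (47.6 − 42.3)/[(42.3 + 47.6)/2] = 5.3/44.95 ≈ 0.1179.
Arc elasticity E = %ΔQ/%ΔP ≈ -0.2722/0.1179 ≈ -2.308.
|E| > 1: demand is elastic over this range.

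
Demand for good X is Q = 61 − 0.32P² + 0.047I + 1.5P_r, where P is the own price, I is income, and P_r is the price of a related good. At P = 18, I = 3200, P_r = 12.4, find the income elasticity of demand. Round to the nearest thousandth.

1.191

Q = 61 − 0.32(18)² + 0.047(3200) + 1.5(12.4) = 61 − 103.68 + 150.4 + 18.6 = 126.32.
∂Q/∂I = +0.047, so E_I = 0.047·(3200/126.32) ≈ 1.191.
E_I > 1: normal good (luxury).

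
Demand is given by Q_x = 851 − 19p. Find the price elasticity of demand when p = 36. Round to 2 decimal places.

-4.10

At p = 36, Q_x = 167.
dQ_x/dp = −19.
Point elasticity E = (dQ_x/dp)·(p/Q_x) = -19 × 36/167 ≈ -4.10.
|E| > 1, so demand is elastic at this price.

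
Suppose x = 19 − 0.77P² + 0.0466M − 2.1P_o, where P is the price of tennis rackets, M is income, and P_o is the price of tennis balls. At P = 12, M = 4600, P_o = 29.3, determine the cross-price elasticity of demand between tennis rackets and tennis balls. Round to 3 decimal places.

-1.010

Evaluating quantity at (P, M, P_o) gives x = 19 − 0.77(12)² + 0.0466(4600) − 2.1(29.3) = 19 − 110.88 + 214.36 − 61.53 = 60.95.
∂x/∂P_o = −2.1, so E_xy = -2.1·(29.3/60.95) ≈ -1.010.
E_xy < 0: the goods are complements.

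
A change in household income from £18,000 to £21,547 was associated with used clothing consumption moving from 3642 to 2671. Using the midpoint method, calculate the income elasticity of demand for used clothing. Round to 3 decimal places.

-1.715

%ΔQ = (2671 − 3642)/[(3642+2671)/2] = -971/3156.5 ≈ -0.3076.
%ΔM = (21,547 − 18,000)/[(18,000+21,547)/2] = 3547/19773.5 ≈ 0.1794.
E_I = %ΔQ/%ΔM ≈ -1.715.
E_I < 0: inferior good.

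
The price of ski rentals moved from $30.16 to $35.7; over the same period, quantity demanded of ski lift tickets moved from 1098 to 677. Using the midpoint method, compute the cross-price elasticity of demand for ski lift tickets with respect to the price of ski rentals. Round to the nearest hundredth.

%ΔQ_x = (677 − 1098)/[(1098+677)/2] = -421/887.5 ≈ -0.4744.
%ΔP_y = (35.7 − 30.16)/[(30.16+35.7)/2] ≈ 0.1682.
E_xy = -0.4744/0.1682 ≈ -2.82.
E_xy < 0, so ski lift tickets and ski rentals are complements.

-2.82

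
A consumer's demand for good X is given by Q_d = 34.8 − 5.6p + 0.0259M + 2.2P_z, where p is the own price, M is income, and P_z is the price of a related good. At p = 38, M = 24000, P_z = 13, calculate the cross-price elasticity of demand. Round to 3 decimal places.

0.061

At the given point, Q_d = 34.8 − 5.6(38) + 0.0259(24000) + 2.2(13) = 34.8 − 212.8 + 621.6 + 28.6 = 472.2.
∂Q_d/∂P_z = +2.2, so E_xy = 2.2·(13/472.2) ≈ 0.061.
E_xy > 0: the goods are substitutes.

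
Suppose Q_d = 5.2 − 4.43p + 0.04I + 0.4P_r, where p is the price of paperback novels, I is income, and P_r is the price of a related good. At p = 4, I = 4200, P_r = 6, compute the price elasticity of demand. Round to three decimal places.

-0.112

At the given point, Q_d = 5.2 − 4.43(4) + 0.04(4200) + 0.4(6) = 5.2 − 17.72 + 168 + 2.4 = 157.88.
∂Q_d/∂p = −4.43, so E_p = (−4.43)·(4/157.88) ≈ -0.112.
|E_p| < 1: demand is inelastic.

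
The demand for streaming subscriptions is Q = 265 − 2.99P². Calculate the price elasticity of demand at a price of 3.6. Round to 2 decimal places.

-0.34

At P = 3.6, Q = 226.2496.
dQ/dP = −2·2.99·P = −21.528.
Point elasticity E = (dQ/dP)·(P/Q) = -21.528 × 3.6/226.2496 ≈ -0.34.
|E| < 1, so demand is inelastic at this price.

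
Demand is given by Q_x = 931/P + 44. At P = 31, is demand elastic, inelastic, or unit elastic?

At P = 31, Q_x = 74.0323.
dQ_x/dP = −931/P² = −0.9688.
Point elasticity E = (dQ_x/dP)·(P/Q_x) = -0.9688 × 31/74.0323 ≈ -0.406.
|E| ≈ 0.406 < 1, so demand is inelastic.

inelastic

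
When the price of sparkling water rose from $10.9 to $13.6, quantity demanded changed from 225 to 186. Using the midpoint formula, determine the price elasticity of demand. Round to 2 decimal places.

%Δq = (186 − 225)/[(225 + 186)/2] = -39/205.5 ≈ -0.1898.
%ΔP = (13.6 − 10.9)/[(10.9 + 13.6)/2] = 2.7/12.25 ≈ 0.2204.
Arc elasticity E = %Δq/%ΔP ≈ -0.1898/0.2204 ≈ -0.86.
|E| < 1: demand is inelastic over this range.

-0.86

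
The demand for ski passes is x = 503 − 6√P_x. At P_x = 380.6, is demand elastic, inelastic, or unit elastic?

inelastic

At P_x = 380.6, x = 385.9462.
dx/dP_x = −6/(2√P_x) = −6/(2·19.509).
Point elasticity E = (dx/dP_x)·(P_x/x) = -0.1538 × 380.6/385.9462 ≈ -0.152.
|E| ≈ 0.152 < 1, so demand is inelastic.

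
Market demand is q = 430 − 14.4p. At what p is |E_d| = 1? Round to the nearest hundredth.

14.93

For linear demand q = a − bp, E = −bp/(a − bp). |E| = 1 ⇒ bp = a − bp ⇒ p = a/(2b).
p = 430/(2·14.4) ≈ 14.93.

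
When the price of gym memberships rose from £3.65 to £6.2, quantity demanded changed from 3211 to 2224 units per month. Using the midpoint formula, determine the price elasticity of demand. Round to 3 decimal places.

-0.701

%ΔQ = (2224 − 3211)/[(3211 + 2224)/2] = -987/2717.5 ≈ -0.3632.
%Δp = (6.2 − 3.65)/[(3.65 + 6.2)/2] = 2.55/4.925 ≈ 0.5178.
Arc elasticity E = %ΔQ/%Δp ≈ -0.3632/0.5178 ≈ -0.701.
|E| < 1: demand is inelastic over this range.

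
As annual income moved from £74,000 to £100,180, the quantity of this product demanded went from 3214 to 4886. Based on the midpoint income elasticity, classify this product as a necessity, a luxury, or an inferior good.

%ΔQ = (4886 − 3214)/[(3214+4886)/2] = 1672/4050 ≈ 0.4128.
%ΔI = (100,180 − 74,000)/[(74,000+100,180)/2] = 26180/87090 ≈ 0.3006.
E_I = %ΔQ/%ΔI ≈ 1.373.
E_I > 1: normal good (luxury).

luxury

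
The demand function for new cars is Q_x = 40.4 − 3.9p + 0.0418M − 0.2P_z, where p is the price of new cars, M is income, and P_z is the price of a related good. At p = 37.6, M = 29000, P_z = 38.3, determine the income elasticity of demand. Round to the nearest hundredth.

At the given point, Q_x = 40.4 − 3.9(37.6) + 0.0418(29000) − 0.2(38.3) = 40.4 − 146.64 + 1212.2 − 7.66 = 1098.3.
∂Q_x/∂M = +0.0418, so E_I = 0.0418·(29000/1098.3) ≈ 1.10.
E_I > 1: normal good (luxury).

1.10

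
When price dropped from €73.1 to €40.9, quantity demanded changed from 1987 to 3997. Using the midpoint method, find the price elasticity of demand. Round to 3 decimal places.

%ΔQ = (3997 − 1987)/[(1987 + 3997)/2] = 2010/2992 ≈ 0.6718.
%Δp = (40.9 − 73.1)/[(73.1 + 40.9)/2] = -32.2/57 ≈ -0.5649.
Arc elasticity E = %ΔQ/%Δp ≈ 0.6718/-0.5649 ≈ -1.189.
|E| > 1: demand is elastic over this range.

-1.189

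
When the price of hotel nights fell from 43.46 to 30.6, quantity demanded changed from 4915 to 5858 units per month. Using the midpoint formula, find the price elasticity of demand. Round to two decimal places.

%ΔQ = (5858 − 4915)/[(4915 + 5858)/2] = 943/5386.5 ≈ 0.1751.
%ΔP = (30.6 − 43.46)/[(43.46 + 30.6)/2] = -12.86/37.03 ≈ -0.3473.
Arc elasticity E = %ΔQ/%ΔP ≈ 0.1751/-0.3473 ≈ -0.50.
|E| < 1: demand is inelastic over this range.

-0.50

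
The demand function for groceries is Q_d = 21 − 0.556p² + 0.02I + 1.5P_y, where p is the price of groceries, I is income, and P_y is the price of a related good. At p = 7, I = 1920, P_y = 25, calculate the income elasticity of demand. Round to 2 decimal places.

0.55

At the given point, Q_d = 21 − 0.556(7)² + 0.02(1920) + 1.5(25) = 21 − 27.244 + 38.4 + 37.5 = 69.656.
∂Q_d/∂I = +0.02, so E_I = 0.02·(1920/69.656) ≈ 0.55.
E_I ∈ (0,1): normal good (necessity).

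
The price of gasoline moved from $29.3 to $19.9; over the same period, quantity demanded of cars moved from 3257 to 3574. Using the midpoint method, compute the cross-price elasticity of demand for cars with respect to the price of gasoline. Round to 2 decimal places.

%ΔQ_x = (3574 − 3257)/[(3257+3574)/2] = 317/3415.5 ≈ 0.0928.
%ΔP_y = (19.9 − 29.3)/[(29.3+19.9)/2] ≈ -0.3821.
E_xy = 0.0928/-0.3821 ≈ -0.24.
E_xy < 0, so cars and gasoline are complements.

-0.24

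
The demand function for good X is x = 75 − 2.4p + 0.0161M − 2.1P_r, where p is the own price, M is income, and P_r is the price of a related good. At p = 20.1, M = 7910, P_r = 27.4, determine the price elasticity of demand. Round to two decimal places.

Evaluating quantity at (p, M, P_r) gives x = 75 − 2.4(20.1) + 0.0161(7910) − 2.1(27.4) = 75 − 48.24 + 127.351 − 57.54 = 96.571.
∂x/∂p = −2.4, so E_p = (−2.4)·(20.1/96.571) ≈ -0.50.
|E_p| < 1: demand is inelastic.

-0.50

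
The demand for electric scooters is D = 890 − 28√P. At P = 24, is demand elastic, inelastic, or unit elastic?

At P = 24, D = 752.8286.
dD/dP = −28/(2√P) = −28/(2·4.899).
Point elasticity E = (dD/dP)·(P/D) = -2.8577 × 24/752.8286 ≈ -0.091.
|E| ≈ 0.091 < 1, so demand is inelastic.

inelastic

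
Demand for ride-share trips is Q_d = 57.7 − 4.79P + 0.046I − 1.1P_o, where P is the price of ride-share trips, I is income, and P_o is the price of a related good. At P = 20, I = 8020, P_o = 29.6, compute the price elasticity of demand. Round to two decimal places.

-0.32

At the given point, Q_d = 57.7 − 4.79(20) + 0.046(8020) − 1.1(29.6) = 57.7 − 95.8 + 368.92 − 32.56 = 298.26.
∂Q_d/∂P = −4.79, so E_p = (−4.79)·(20/298.26) ≈ -0.32.
|E_p| < 1: demand is inelastic.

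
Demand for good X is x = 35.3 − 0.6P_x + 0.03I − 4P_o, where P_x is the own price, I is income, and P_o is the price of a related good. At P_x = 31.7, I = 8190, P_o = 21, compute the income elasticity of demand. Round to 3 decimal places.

First evaluate x: 35.3 − 0.6(31.7) + 0.03(8190) − 4(21) = 35.3 − 19.02 + 245.7 − 84 = 177.98.
∂x/∂I = +0.03, so E_I = 0.03·(8190/177.98) ≈ 1.380.
E_I > 1: normal good (luxury).

1.380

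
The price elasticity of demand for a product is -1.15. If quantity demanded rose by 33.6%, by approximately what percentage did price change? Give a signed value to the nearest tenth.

-29.2

%ΔQ ≈ E × %ΔP ⇒ %ΔP = %ΔQ / E = (33.6%)/(-1.15) ≈ -29.2%.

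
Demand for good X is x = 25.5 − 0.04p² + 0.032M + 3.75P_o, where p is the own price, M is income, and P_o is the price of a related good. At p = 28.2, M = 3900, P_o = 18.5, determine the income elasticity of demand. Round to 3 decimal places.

Substituting, x = 25.5 − 0.04(28.2)² + 0.032(3900) + 3.75(18.5) = 25.5 − 31.8096 + 124.8 + 69.375 = 187.8654.
∂x/∂M = +0.032, so E_I = 0.032·(3900/187.8654) ≈ 0.664.
E_I ∈ (0,1): normal good (necessity).

0.664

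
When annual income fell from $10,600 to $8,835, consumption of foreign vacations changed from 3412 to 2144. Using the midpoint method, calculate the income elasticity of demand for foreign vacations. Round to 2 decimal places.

%ΔQ = (2144 − 3412)/[(3412+2144)/2] = -1268/2778 ≈ -0.4564.
%ΔI = (8,835 − 10,600)/[(10,600+8,835)/2] = -1765/9717.5 ≈ -0.1816.
E_I = %ΔQ/%ΔI ≈ 2.51.
E_I > 1: normal good (luxury).

2.51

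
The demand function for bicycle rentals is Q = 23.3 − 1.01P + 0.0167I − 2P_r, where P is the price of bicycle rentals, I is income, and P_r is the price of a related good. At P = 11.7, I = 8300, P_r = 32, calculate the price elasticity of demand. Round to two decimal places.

Q = 23.3 − 1.01(11.7) + 0.0167(8300) − 2(32) = 23.3 − 11.817 + 138.61 − 64 = 86.093.
∂Q/∂P = −1.01, so E_p = (−1.01)·(11.7/86.093) ≈ -0.14.
|E_p| < 1: demand is inelastic.

-0.14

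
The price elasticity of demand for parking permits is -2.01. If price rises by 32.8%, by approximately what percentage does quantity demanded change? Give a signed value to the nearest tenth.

-65.9

%ΔQ ≈ E × %ΔP = (-2.01) × (32.8%) ≈ -65.9%.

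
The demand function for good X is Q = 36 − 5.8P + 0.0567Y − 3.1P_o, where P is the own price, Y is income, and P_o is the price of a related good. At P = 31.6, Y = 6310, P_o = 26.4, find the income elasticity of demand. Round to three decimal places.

2.781

Evaluating quantity at (P, Y, P_o) gives Q = 36 − 5.8(31.6) + 0.0567(6310) − 3.1(26.4) = 36 − 183.28 + 357.777 − 81.84 = 128.657.
∂Q/∂Y = +0.0567, so E_I = 0.0567·(6310/128.657) ≈ 2.781.
E_I > 1: normal good (luxury).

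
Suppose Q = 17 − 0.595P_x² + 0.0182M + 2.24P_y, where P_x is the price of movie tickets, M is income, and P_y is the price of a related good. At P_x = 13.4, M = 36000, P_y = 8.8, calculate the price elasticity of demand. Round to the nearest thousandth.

Substituting, Q = 17 − 0.595(13.4)² + 0.0182(36000) + 2.24(8.8) = 17 − 106.8382 + 655.2 + 19.712 = 585.0738.
∂Q/∂P_x = −2·0.595·P_x = -15.946, so E_p = -15.946·(13.4/585.0738) ≈ -0.365.
|E_p| < 1: demand is inelastic.

-0.365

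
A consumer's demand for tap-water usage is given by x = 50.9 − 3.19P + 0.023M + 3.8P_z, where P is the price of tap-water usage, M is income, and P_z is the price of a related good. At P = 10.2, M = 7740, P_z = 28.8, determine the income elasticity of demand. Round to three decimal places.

x = 50.9 − 3.19(10.2) + 0.023(7740) + 3.8(28.8) = 50.9 − 32.538 + 178.02 + 109.44 = 305.822.
∂x/∂M = +0.023, so E_I = 0.023·(7740/305.822) ≈ 0.582.
E_I ∈ (0,1): normal good (necessity).

0.582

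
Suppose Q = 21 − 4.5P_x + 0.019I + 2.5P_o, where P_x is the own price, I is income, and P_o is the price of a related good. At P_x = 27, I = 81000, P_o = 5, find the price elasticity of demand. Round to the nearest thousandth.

-0.084

Evaluating quantity at (P_x, I, P_o) gives Q = 21 − 4.5(27) + 0.019(81000) + 2.5(5) = 21 − 121.5 + 1539 + 12.5 = 1451.
∂Q/∂P_x = −4.5, so E_p = (−4.5)·(27/1451) ≈ -0.084.
|E_p| < 1: demand is inelastic.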